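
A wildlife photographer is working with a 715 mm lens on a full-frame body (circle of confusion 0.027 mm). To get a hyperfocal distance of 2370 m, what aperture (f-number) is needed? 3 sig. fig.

f/7.99

Rearrange H = f²/(N·c) + f for N: N = f² / ((H − f)·c).
N = 715² / ((2370000 − 715) × 0.027) = 511225 / 63971 ≈ 7.99.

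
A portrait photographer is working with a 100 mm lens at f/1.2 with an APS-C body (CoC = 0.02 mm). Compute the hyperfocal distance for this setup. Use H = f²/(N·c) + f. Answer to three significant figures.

417 m

Hyperfocal distance H = f²/(N·c) + f = 100²/(1.2 × 0.02) + 100 = 10000/0.024 + 100 ≈ 416766.7 mm ≈ 417 m.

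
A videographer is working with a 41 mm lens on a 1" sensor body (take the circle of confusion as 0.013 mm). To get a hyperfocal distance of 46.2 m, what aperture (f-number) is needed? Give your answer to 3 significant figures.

Rearrange H = f²/(N·c) + f for N: N = f² / ((H − f)·c).
N = 41² / ((46200 − 41) × 0.013) = 1681 / 600.1 ≈ 2.80.

f/2.80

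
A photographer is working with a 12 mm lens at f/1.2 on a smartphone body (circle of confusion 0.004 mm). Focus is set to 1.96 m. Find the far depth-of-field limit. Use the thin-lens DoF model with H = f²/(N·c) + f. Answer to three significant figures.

2.10 m

Hyperfocal distance H = f²/(N·c) + f = 12²/(1.2 × 0.004) + 12 = 144/0.0048 + 12 ≈ 30012.0 mm ≈ 30.01 m.
Far limit Df = s·(H − f)/(H − s) = 1960 × (30012.0 − 12) / (30012.0 − 1960) = 1960 × 30000.0 / 28052.0 ≈ 2096.1 mm ≈ 2.10 m.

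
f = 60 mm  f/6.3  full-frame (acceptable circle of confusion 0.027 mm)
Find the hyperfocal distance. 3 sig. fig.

21.2 m

Hyperfocal distance H = f²/(N·c) + f = 60²/(6.3 × 0.027) + 60 = 3600/0.1701 + 60 ≈ 21224.0 mm ≈ 21.2 m.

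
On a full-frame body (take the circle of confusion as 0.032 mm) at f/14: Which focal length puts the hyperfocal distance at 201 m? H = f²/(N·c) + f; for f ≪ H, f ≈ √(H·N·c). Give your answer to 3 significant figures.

From H = f²/(N·c) + f, with f ≪ H: f ≈ √(H·N·c) = √(201000 × 14 × 0.032) = √90048 ≈ 300.1 mm.
The +f correction barely moves this — solving exactly, f² + N·c·f − N·c·H = 0 ⇒ f = (−N·c + √((N·c)² + 4·N·c·H))/2 = (−0.448 + √360192)/2 ≈ 299.86 mm, so f ≈ 300 mm.

300 mm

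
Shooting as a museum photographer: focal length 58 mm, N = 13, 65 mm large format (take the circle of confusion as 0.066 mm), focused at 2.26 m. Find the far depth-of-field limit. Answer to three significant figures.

5.16 m

Hyperfocal distance H = f²/(N·c) + f = 58²/(13 × 0.066) + 58 = 3364/0.858 + 58 ≈ 3978.7 mm ≈ 3.979 m.
Far limit Df = s·(H − f)/(H − s) = 2260 × (3978.7 − 58) / (3978.7 − 2260) = 2260 × 3920.7 / 1718.7 ≈ 5155.4 mm ≈ 5.16 m.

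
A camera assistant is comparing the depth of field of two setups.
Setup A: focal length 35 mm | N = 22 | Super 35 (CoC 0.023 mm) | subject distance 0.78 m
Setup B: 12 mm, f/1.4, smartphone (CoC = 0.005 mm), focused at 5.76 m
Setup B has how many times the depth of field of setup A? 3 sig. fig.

6.58

Setup A: H = 35²/(22×0.023) + 35 ≈ 2455.9 mm; DoF = Df − Dn = 1126.73 − 596.45 ≈ 530.28 mm.
Setup B: H = 12²/(1.4×0.005) + 12 ≈ 20583.4 mm; DoF = Df − Dn = 7993.5 − 4502.1 ≈ 3491.4 mm.
Ratio = 3491.4 / 530.28 ≈ 6.58.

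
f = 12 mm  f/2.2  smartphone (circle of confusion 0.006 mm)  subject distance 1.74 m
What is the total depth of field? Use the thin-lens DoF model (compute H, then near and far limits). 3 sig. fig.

0.565 m

Hyperfocal distance H = f²/(N·c) + f = 12²/(2.2 × 0.006) + 12 = 144/0.0132 + 12 ≈ 10921.1 mm ≈ 10.92 m.
Near limit Dn = s·(H − f)/(H + s − 2f) = 1740 × (10921.1 − 12) / (10921.1 + 1740 − 2 × 12) = 1740 × 10909.1 / 12637.1 ≈ 1502.07 mm.
Far limit Df = s·(H − f)/(H − s) = 1740 × (10921.1 − 12) / (10921.1 − 1740) = 1740 × 10909.1 / 9181.1 ≈ 2067.49 mm.
Depth of field = Df − Dn = 2067.49 − 1502.07 ≈ 565.42 mm ≈ 0.565 m.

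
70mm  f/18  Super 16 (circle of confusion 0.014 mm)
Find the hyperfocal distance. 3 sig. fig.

Hyperfocal distance H = f²/(N·c) + f = 70²/(18 × 0.014) + 70 = 4900/0.252 + 70 ≈ 19514.4 mm ≈ 19.5 m.

19.5 m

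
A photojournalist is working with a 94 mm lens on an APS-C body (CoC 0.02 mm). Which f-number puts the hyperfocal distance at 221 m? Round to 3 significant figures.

f/2.00

Rearrange H = f²/(N·c) + f for N: N = f² / ((H − f)·c).
N = 94² / ((221000 − 94) × 0.02) = 8836 / 4418 ≈ 2.00.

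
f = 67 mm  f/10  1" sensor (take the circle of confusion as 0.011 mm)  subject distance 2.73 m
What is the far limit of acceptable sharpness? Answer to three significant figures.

Hyperfocal distance H = f²/(N·c) + f = 67²/(10 × 0.011) + 67 = 4489/0.11 + 67 ≈ 40876.1 mm ≈ 40.88 m.
Far limit Df = s·(H − f)/(H − s) = 2730 × (40876.1 − 67) / (40876.1 − 2730) = 2730 × 40809.1 / 38146.1 ≈ 2920.6 mm ≈ 2.92 m.

2.92 m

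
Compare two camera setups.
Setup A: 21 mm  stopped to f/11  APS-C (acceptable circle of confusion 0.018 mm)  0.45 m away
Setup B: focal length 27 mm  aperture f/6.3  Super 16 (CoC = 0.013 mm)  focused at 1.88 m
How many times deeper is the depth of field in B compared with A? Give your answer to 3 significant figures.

4.54

Setup A: H = 21²/(11×0.018) + 21 ≈ 2248.3 mm; DoF = Df − Dn = 557.35 − 377.32 ≈ 180.03 mm.
Setup B: H = 27²/(6.3×0.013) + 27 ≈ 8928.1 mm; DoF = Df − Dn = 2374.27 − 1556.06 ≈ 818.21 mm.
Ratio = 818.21 / 180.03 ≈ 4.54.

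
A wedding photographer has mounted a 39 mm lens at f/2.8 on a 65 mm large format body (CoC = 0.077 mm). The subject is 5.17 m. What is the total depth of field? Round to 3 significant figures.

16.0 m

Hyperfocal distance H = f²/(N·c) + f = 39²/(2.8 × 0.077) + 39 = 1521/0.2156 + 39 ≈ 7093.7 mm ≈ 7.094 m.
Near limit Dn = s·(H − f)/(H + s − 2f) = 5170 × (7093.7 − 39) / (7093.7 + 5170 − 2 × 39) = 5170 × 7054.7 / 12185.7 ≈ 2993 mm.
Far limit Df = s·(H − f)/(H − s) = 5170 × (7093.7 − 39) / (7093.7 − 5170) = 5170 × 7054.7 / 1923.7 ≈ 18959 mm.
Depth of field = Df − Dn = 18959 − 2993 ≈ 15966 mm ≈ 16.0 m.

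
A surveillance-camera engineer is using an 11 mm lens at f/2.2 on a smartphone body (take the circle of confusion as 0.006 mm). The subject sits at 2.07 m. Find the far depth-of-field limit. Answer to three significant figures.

Hyperfocal distance H = f²/(N·c) + f = 11²/(2.2 × 0.006) + 11 = 121/0.0132 + 11 ≈ 9177.7 mm ≈ 9.178 m.
Far limit Df = s·(H − f)/(H − s) = 2070 × (9177.7 − 11) / (9177.7 − 2070) = 2070 × 9166.7 / 7107.7 ≈ 2669.7 mm ≈ 2.67 m.

2.67 m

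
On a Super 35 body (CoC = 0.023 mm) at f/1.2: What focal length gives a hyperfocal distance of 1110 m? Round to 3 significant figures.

From H = f²/(N·c) + f, with f ≪ H: f ≈ √(H·N·c) = √(1110000 × 1.2 × 0.023) = √30636 ≈ 175.0 mm.
The +f correction barely moves this — solving exactly, f² + N·c·f − N·c·H = 0 ⇒ f = (−N·c + √((N·c)² + 4·N·c·H))/2 = (−0.0276 + √122544)/2 ≈ 175.02 mm, so f ≈ 175 mm.

175 mm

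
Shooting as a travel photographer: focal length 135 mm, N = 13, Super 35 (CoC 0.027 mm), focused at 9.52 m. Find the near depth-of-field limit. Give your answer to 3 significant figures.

8.06 m

Hyperfocal distance H = f²/(N·c) + f = 135²/(13 × 0.027) + 135 = 18225/0.351 + 135 ≈ 52058.1 mm ≈ 52.06 m.
Near limit Dn = s·(H − f)/(H + s − 2f) = 9520 × (52058.1 − 135) / (52058.1 + 9520 − 2 × 135) = 9520 × 51923.1 / 61308.1 ≈ 8062.7 mm ≈ 8.06 m.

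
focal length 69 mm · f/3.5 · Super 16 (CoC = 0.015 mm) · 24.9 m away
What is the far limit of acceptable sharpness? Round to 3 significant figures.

34.3 m

Hyperfocal distance H = f²/(N·c) + f = 69²/(3.5 × 0.015) + 69 = 4761/0.0525 + 69 ≈ 90754.7 mm ≈ 90.75 m.
Far limit Df = s·(H − f)/(H − s) = 24900 × (90754.7 − 69) / (90754.7 − 24900) = 24900 × 90685.7 / 65854.7 ≈ 34289 mm ≈ 34.3 m.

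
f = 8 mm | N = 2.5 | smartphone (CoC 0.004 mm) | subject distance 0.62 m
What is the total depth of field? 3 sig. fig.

Hyperfocal distance H = f²/(N·c) + f = 8²/(2.5 × 0.004) + 8 = 64/0.01 + 8 ≈ 6408.0 mm ≈ 6.408 m.
Near limit Dn = s·(H − f)/(H + s − 2f) = 620 × (6408.0 − 8) / (6408.0 + 620 − 2 × 8) = 620 × 6400.0 / 7012.0 ≈ 565.89 mm.
Far limit Df = s·(H − f)/(H − s) = 620 × (6408.0 − 8) / (6408.0 − 620) = 620 × 6400.0 / 5788.0 ≈ 685.56 mm.
Depth of field = Df − Dn = 685.56 − 565.89 ≈ 119.67 mm.

120 mm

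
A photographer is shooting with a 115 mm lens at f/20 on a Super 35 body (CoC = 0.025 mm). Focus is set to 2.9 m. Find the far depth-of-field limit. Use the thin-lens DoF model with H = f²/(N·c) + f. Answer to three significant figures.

3.24 m

Hyperfocal distance H = f²/(N·c) + f = 115²/(20 × 0.025) + 115 = 13225/0.5 + 115 ≈ 26565.0 mm ≈ 26.57 m.
Far limit Df = s·(H − f)/(H − s) = 2900 × (26565.0 − 115) / (26565.0 − 2900) = 2900 × 26450.0 / 23665.0 ≈ 3241.3 mm ≈ 3.24 m.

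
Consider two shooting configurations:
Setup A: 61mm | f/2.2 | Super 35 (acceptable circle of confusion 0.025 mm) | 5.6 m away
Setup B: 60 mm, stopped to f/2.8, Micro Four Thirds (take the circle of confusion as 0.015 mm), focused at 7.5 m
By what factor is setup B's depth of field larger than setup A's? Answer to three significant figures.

Setup A: H = 61²/(2.2×0.025) + 61 ≈ 67715.5 mm; DoF = Df − Dn = 6099.37 − 5176.21 ≈ 923.16 mm.
Setup B: H = 60²/(2.8×0.015) + 60 ≈ 85774.3 mm; DoF = Df − Dn = 8212.9 − 6901.0 ≈ 1311.9 mm.
Ratio = 1311.9 / 923.16 ≈ 1.42.

1.42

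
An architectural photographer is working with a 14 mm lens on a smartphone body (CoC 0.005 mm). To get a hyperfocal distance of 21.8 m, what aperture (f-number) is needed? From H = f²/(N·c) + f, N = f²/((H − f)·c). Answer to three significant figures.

Rearrange H = f²/(N·c) + f for N: N = f² / ((H − f)·c).
N = 14² / ((21800 − 14) × 0.005) = 196 / 108.9 ≈ 1.80.

f/1.80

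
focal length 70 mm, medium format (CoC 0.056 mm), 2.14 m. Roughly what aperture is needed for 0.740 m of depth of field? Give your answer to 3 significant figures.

Write h = H − f = f²/(N·c). The thin-lens limits are Dn = s·h/(h + (s−f)) and Df = s·h/(h − (s−f)), so DoF = Df − Dn = 2·s·(s−f)·h / (h² − (s−f)²).
That is a quadratic in h: DoF·h² − 2·s·(s−f)·h − DoF·(s−f)² = 0 ⇒ h = (s−f)·(s + √(s² + DoF²)) / DoF = 2070 × (2140 + √(2140² + 740²)) / 740 = 2070 × (2140 + 2264.33) / 740 ≈ 12320 mm.
Then N = f²/(c·h) = 70² / (0.056 × 12320) = 4900 / 689.93 ≈ 7.10.

f/7.10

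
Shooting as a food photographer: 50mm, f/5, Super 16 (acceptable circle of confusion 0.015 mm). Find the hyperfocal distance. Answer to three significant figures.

Hyperfocal distance H = f²/(N·c) + f = 50²/(5 × 0.015) + 50 = 2500/0.075 + 50 ≈ 33383.3 mm ≈ 33.4 m.

33.4 m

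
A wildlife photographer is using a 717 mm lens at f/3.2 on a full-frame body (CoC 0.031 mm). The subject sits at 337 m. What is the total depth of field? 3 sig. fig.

Hyperfocal distance H = f²/(N·c) + f = 717²/(3.2 × 0.031) + 717 = 514089/0.0992 + 717 ≈ 5183065.8 mm ≈ 5183 m.
Near limit Dn = s·(H − f)/(H + s − 2f) = 337000 × (5183065.8 − 717) / (5183065.8 + 337000 − 2 × 717) = 337000 × 5182348.8 / 5518631.8 ≈ 316465 mm.
Far limit Df = s·(H − f)/(H − s) = 337000 × (5183065.8 − 717) / (5183065.8 − 337000) = 337000 × 5182348.8 / 4846065.8 ≈ 360385 mm.
Depth of field = Df − Dn = 360385 − 316465 ≈ 43920 mm ≈ 43.9 m.

43.9 m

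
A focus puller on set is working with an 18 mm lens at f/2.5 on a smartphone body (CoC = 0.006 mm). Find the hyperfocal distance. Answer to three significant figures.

21.6 m

Hyperfocal distance H = f²/(N·c) + f = 18²/(2.5 × 0.006) + 18 = 324/0.015 + 18 ≈ 21618.0 mm ≈ 21.6 m.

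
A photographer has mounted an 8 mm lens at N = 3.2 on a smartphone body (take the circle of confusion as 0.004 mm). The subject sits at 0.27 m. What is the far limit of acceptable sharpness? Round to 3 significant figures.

Hyperfocal distance H = f²/(N·c) + f = 8²/(3.2 × 0.004) + 8 = 64/0.0128 + 8 ≈ 5008.0 mm ≈ 5.008 m.
Far limit Df = s·(H − f)/(H − s) = 270 × (5008.0 − 8) / (5008.0 − 270) = 270 × 5000.0 / 4738.0 ≈ 284.93 mm.

285 mm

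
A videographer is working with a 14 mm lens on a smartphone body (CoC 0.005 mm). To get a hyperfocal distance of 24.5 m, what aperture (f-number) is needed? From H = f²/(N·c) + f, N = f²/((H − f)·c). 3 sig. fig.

Rearrange H = f²/(N·c) + f for N: N = f² / ((H − f)·c).
N = 14² / ((24500 − 14) × 0.005) = 196 / 122.4 ≈ 1.60.

f/1.60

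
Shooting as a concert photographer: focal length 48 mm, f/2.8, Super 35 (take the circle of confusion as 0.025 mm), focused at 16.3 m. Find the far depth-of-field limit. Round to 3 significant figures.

Hyperfocal distance H = f²/(N·c) + f = 48²/(2.8 × 0.025) + 48 = 2304/0.07 + 48 ≈ 32962.3 mm ≈ 32.96 m.
Far limit Df = s·(H − f)/(H − s) = 16300 × (32962.3 − 48) / (32962.3 − 16300) = 16300 × 32914.3 / 16662.3 ≈ 32199 mm ≈ 32.2 m.

32.2 m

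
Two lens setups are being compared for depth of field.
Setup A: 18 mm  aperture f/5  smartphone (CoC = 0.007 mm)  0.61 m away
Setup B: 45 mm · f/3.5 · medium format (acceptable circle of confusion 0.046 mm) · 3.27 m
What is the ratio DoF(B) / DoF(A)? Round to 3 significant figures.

22.9

Setup A: H = 18²/(5×0.007) + 18 ≈ 9275.1 mm; DoF = Df − Dn = 651.675 − 573.335 ≈ 78.340 mm.
Setup B: H = 45²/(3.5×0.046) + 45 ≈ 12622.6 mm; DoF = Df − Dn = 4397.6 − 2602.7 ≈ 1794.9 mm.
Ratio = 1794.9 / 78.340 ≈ 22.9.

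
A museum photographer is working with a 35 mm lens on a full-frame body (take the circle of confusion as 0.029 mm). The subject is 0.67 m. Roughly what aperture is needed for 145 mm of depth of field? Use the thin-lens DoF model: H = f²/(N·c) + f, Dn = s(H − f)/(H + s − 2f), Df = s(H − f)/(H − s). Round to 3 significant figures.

f/7.12

Write h = H − f = f²/(N·c). The thin-lens limits are Dn = s·h/(h + (s−f)) and Df = s·h/(h − (s−f)), so DoF = Df − Dn = 2·s·(s−f)·h / (h² − (s−f)²).
That is a quadratic in h: DoF·h² − 2·s·(s−f)·h − DoF·(s−f)² = 0 ⇒ h = (s−f)·(s + √(s² + DoF²)) / DoF = 635 × (670 + √(670² + 145²)) / 145 = 635 × (670 + 685.511) / 145 ≈ 5936.2 mm.
Then N = f²/(c·h) = 35² / (0.029 × 5936.2) = 1225 / 172.15 ≈ 7.12.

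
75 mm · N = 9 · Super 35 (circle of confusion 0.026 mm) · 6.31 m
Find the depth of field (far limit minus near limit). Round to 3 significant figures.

3.51 m

Hyperfocal distance H = f²/(N·c) + f = 75²/(9 × 0.026) + 75 = 5625/0.234 + 75 ≈ 24113.5 mm ≈ 24.11 m.
Near limit Dn = s·(H − f)/(H + s − 2f) = 6310 × (24113.5 − 75) / (24113.5 + 6310 − 2 × 75) = 6310 × 24038.5 / 30273.5 ≈ 5010.4 mm.
Far limit Df = s·(H − f)/(H − s) = 6310 × (24113.5 − 75) / (24113.5 − 6310) = 6310 × 24038.5 / 17803.5 ≈ 8519.8 mm.
Depth of field = Df − Dn = 8519.8 − 5010.4 ≈ 3509.4 mm ≈ 3.51 m.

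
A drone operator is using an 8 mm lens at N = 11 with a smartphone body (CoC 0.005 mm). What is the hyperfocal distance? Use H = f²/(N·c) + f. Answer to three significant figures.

1.17 m

Hyperfocal distance H = f²/(N·c) + f = 8²/(11 × 0.005) + 8 = 64/0.055 + 8 ≈ 1171.6 mm ≈ 1.17 m.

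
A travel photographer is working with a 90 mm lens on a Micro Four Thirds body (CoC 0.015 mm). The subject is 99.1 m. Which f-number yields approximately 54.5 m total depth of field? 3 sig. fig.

f/1.40

Write h = H − f = f²/(N·c). The thin-lens limits are Dn = s·h/(h + (s−f)) and Df = s·h/(h − (s−f)), so DoF = Df − Dn = 2·s·(s−f)·h / (h² − (s−f)²).
That is a quadratic in h: DoF·h² − 2·s·(s−f)·h − DoF·(s−f)² = 0 ⇒ h = (s−f)·(s + √(s² + DoF²)) / DoF = 99010 × (99100 + √(99100² + 54500²)) / 54500 = 99010 × (99100 + 113098) / 54500 ≈ 385499 mm.
Then N = f²/(c·h) = 90² / (0.015 × 385499) = 8100 / 5782.5 ≈ 1.40.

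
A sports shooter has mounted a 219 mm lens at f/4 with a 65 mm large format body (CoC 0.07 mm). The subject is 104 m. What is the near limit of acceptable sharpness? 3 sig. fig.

Hyperfocal distance H = f²/(N·c) + f = 219²/(4 × 0.07) + 219 = 47961/0.28 + 219 ≈ 171508.3 mm ≈ 171.5 m.
Near limit Dn = s·(H − f)/(H + s − 2f) = 104000 × (171508.3 − 219) / (171508.3 + 104000 − 2 × 219) = 104000 × 171289.3 / 275070.3 ≈ 64762 mm ≈ 64.8 m.

64.8 m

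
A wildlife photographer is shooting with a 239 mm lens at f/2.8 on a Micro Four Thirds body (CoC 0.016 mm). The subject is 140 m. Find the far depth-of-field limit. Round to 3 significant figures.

Hyperfocal distance H = f²/(N·c) + f = 239²/(2.8 × 0.016) + 239 = 57121/0.0448 + 239 ≈ 1275261.3 mm ≈ 1275 m.
Far limit Df = s·(H − f)/(H − s) = 140000 × (1275261.3 − 239) / (1275261.3 − 140000) = 140000 × 1275022.3 / 1135261.3 ≈ 157235 mm ≈ 157 m.

157 m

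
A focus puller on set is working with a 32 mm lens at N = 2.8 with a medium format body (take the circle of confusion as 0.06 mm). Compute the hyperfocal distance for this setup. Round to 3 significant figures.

Hyperfocal distance H = f²/(N·c) + f = 32²/(2.8 × 0.06) + 32 = 1024/0.168 + 32 ≈ 6127.2 mm ≈ 6.13 m.

6.13 m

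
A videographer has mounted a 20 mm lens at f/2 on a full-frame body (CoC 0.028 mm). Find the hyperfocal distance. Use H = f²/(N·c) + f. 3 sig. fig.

Hyperfocal distance H = f²/(N·c) + f = 20²/(2 × 0.028) + 20 = 400/0.056 + 20 ≈ 7162.9 mm ≈ 7.16 m.

7.16 m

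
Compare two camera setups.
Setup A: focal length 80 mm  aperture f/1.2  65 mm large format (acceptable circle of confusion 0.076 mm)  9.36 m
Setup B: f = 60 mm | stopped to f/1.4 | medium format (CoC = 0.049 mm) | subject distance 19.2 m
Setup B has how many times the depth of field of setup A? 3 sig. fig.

Setup A: H = 80²/(1.2×0.076) + 80 ≈ 70255.4 mm; DoF = Df − Dn = 10786.4 − 8266.8 ≈ 2519.6 mm.
Setup B: H = 60²/(1.4×0.049) + 60 ≈ 52538.1 mm; DoF = Df − Dn = 30223 − 14069 ≈ 16154 mm.
Ratio = 16154 / 2519.6 ≈ 6.41.

6.41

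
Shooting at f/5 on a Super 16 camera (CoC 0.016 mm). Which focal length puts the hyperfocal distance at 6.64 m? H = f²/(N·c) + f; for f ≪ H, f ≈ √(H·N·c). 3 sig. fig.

From H = f²/(N·c) + f, with f ≪ H: f ≈ √(H·N·c) = √(6640 × 5 × 0.016) = √531.20 ≈ 23.05 mm.
Exact: f² + N·c·f − N·c·H = 0 ⇒ f = (−N·c + √((N·c)² + 4·N·c·H))/2 = (−0.08 + √2124.8)/2 ≈ 23.008 mm ≈ 23.0 mm.

23.0 mm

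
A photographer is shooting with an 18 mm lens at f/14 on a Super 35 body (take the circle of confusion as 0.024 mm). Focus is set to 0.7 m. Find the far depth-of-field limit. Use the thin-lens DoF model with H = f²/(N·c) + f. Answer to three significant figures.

Hyperfocal distance H = f²/(N·c) + f = 18²/(14 × 0.024) + 18 = 324/0.336 + 18 ≈ 982.3 mm ≈ 0.982 m.
Far limit Df = s·(H − f)/(H − s) = 700 × (982.3 − 18) / (982.3 − 700) = 700 × 964.3 / 282.3 ≈ 2391.2 mm ≈ 2.39 m.

2.39 m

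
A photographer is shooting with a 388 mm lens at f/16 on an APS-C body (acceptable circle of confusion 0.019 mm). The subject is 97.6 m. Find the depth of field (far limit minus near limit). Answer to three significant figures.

Hyperfocal distance H = f²/(N·c) + f = 388²/(16 × 0.019) + 388 = 150544/0.304 + 388 ≈ 495598.5 mm ≈ 495.6 m.
Near limit Dn = s·(H − f)/(H + s − 2f) = 97600 × (495598.5 − 388) / (495598.5 + 97600 − 2 × 388) = 97600 × 495210.5 / 592422.5 ≈ 81585 mm.
Far limit Df = s·(H − f)/(H − s) = 97600 × (495598.5 − 388) / (495598.5 − 97600) = 97600 × 495210.5 / 397998.5 ≈ 121439 mm.
Depth of field = Df − Dn = 121439 − 81585 ≈ 39854 mm ≈ 39.9 m.

39.9 m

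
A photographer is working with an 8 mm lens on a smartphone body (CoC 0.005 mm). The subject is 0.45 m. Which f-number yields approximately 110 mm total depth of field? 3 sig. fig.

f/3.49

Write h = H − f = f²/(N·c). The thin-lens limits are Dn = s·h/(h + (s−f)) and Df = s·h/(h − (s−f)), so DoF = Df − Dn = 2·s·(s−f)·h / (h² − (s−f)²).
That is a quadratic in h: DoF·h² − 2·s·(s−f)·h − DoF·(s−f)² = 0 ⇒ h = (s−f)·(s + √(s² + DoF²)) / DoF = 442 × (450 + √(450² + 110²)) / 110 = 442 × (450 + 463.249) / 110 ≈ 3669.6 mm.
Then N = f²/(c·h) = 8² / (0.005 × 3669.6) = 64 / 18.348 ≈ 3.49.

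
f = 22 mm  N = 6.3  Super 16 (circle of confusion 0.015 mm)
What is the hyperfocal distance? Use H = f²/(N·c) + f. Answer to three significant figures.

5.14 m

Hyperfocal distance H = f²/(N·c) + f = 22²/(6.3 × 0.015) + 22 = 484/0.0945 + 22 ≈ 5143.7 mm ≈ 5.14 m.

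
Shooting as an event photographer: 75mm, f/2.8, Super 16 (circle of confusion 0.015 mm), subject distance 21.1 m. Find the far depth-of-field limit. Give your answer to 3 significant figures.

25.0 m

Hyperfocal distance H = f²/(N·c) + f = 75²/(2.8 × 0.015) + 75 = 5625/0.042 + 75 ≈ 134003.6 mm ≈ 134.0 m.
Far limit Df = s·(H − f)/(H − s) = 21100 × (134003.6 − 75) / (134003.6 − 21100) = 21100 × 133928.6 / 112903.6 ≈ 25029 mm ≈ 25.0 m.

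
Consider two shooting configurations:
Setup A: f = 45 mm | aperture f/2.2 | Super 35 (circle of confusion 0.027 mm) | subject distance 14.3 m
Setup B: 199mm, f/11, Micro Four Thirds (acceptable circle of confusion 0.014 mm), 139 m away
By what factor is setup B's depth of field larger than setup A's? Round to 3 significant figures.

Setup A: H = 45²/(2.2×0.027) + 45 ≈ 34135.9 mm; DoF = Df − Dn = 24577 − 10084 ≈ 14493 mm.
Setup B: H = 199²/(11×0.014) + 199 ≈ 257348.4 mm; DoF = Df − Dn = 302022 − 90273 ≈ 211749 mm.
Ratio = 211749 / 14493 ≈ 14.6.

14.6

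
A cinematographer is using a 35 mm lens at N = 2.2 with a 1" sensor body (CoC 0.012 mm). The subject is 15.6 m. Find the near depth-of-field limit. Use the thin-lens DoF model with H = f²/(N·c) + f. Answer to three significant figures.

Hyperfocal distance H = f²/(N·c) + f = 35²/(2.2 × 0.012) + 35 = 1225/0.0264 + 35 ≈ 46436.5 mm ≈ 46.44 m.
Near limit Dn = s·(H − f)/(H + s − 2f) = 15600 × (46436.5 − 35) / (46436.5 + 15600 − 2 × 35) = 15600 × 46401.5 / 61966.5 ≈ 11682 mm ≈ 11.7 m.

11.7 m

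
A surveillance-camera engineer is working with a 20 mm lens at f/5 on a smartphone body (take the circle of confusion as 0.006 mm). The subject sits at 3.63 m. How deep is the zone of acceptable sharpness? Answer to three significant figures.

Hyperfocal distance H = f²/(N·c) + f = 20²/(5 × 0.006) + 20 = 400/0.03 + 20 ≈ 13353.3 mm ≈ 13.35 m.
Near limit Dn = s·(H − f)/(H + s − 2f) = 3630 × (13353.3 − 20) / (13353.3 + 3630 − 2 × 20) = 3630 × 13333.3 / 16943.3 ≈ 2856.6 mm.
Far limit Df = s·(H − f)/(H − s) = 3630 × (13353.3 − 20) / (13353.3 − 3630) = 3630 × 13333.3 / 9723.3 ≈ 4977.7 mm.
Depth of field = Df − Dn = 4977.7 − 2856.6 ≈ 2121.1 mm ≈ 2.12 m.

2.12 m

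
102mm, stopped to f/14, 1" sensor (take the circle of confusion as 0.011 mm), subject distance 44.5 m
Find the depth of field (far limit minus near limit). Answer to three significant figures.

Hyperfocal distance H = f²/(N·c) + f = 102²/(14 × 0.011) + 102 = 10404/0.154 + 102 ≈ 67660.4 mm ≈ 67.66 m.
Near limit Dn = s·(H − f)/(H + s − 2f) = 44500 × (67660.4 − 102) / (67660.4 + 44500 − 2 × 102) = 44500 × 67558.4 / 111956.4 ≈ 26853 mm.
Far limit Df = s·(H − f)/(H − s) = 44500 × (67660.4 − 102) / (67660.4 − 44500) = 44500 × 67558.4 / 23160.4 ≈ 129805 mm.
Depth of field = Df − Dn = 129805 − 26853 ≈ 102952 mm ≈ 103 m.

103 m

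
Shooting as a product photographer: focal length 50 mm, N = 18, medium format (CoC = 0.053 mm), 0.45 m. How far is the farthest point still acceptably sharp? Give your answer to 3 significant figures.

0.531 m

Hyperfocal distance H = f²/(N·c) + f = 50²/(18 × 0.053) + 50 = 2500/0.954 + 50 ≈ 2670.5 mm ≈ 2.671 m.
Far limit Df = s·(H − f)/(H − s) = 450 × (2670.5 − 50) / (2670.5 − 450) = 450 × 2620.5 / 2220.5 ≈ 531.06 mm ≈ 0.531 m.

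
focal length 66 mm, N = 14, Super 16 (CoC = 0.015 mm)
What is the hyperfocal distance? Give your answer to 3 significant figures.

Hyperfocal distance H = f²/(N·c) + f = 66²/(14 × 0.015) + 66 = 4356/0.21 + 66 ≈ 20808.9 mm ≈ 20.8 m.

20.8 m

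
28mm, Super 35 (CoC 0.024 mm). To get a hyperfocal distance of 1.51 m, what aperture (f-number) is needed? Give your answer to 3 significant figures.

f/22

Rearrange H = f²/(N·c) + f for N: N = f² / ((H − f)·c).
N = 28² / ((1510 − 28) × 0.024) = 784 / 35.57 ≈ 22.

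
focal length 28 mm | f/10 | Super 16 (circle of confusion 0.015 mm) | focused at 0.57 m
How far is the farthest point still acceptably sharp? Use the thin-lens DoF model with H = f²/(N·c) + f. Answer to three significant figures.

Hyperfocal distance H = f²/(N·c) + f = 28²/(10 × 0.015) + 28 = 784/0.15 + 28 ≈ 5254.7 mm ≈ 5.255 m.
Far limit Df = s·(H − f)/(H − s) = 570 × (5254.7 − 28) / (5254.7 − 570) = 570 × 5226.7 / 4684.7 ≈ 635.95 mm ≈ 0.636 m.

0.636 m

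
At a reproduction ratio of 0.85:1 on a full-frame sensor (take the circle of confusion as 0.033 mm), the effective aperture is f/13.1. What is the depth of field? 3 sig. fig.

At magnification m, DoF ≈ 2·N_eff·c/m² = 2 × 13.1 × 0.033 / 0.85² = 0.8646 / 0.7225 ≈ 1.2 mm.

1.20 mm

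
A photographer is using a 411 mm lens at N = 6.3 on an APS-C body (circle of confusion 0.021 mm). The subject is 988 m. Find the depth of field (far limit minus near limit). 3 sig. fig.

Hyperfocal distance H = f²/(N·c) + f = 411²/(6.3 × 0.021) + 411 = 168921/0.1323 + 411 ≈ 1277213.7 mm ≈ 1277 m.
Near limit Dn = s·(H − f)/(H + s − 2f) = 988000 × (1277213.7 − 411) / (1277213.7 + 988000 − 2 × 411) = 988000 × 1276802.7 / 2264391.7 ≈ 557095 mm.
Far limit Df = s·(H − f)/(H − s) = 988000 × (1277213.7 − 411) / (1277213.7 − 988000) = 988000 × 1276802.7 / 289213.7 ≈ 4361761 mm.
Depth of field = Df − Dn = 4361761 − 557095 ≈ 3804666 mm ≈ 3800 m.

3800 m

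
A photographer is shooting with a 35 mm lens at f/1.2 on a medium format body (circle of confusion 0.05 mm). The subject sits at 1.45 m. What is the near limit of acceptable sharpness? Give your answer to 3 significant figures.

Hyperfocal distance H = f²/(N·c) + f = 35²/(1.2 × 0.05) + 35 = 1225/0.06 + 35 ≈ 20451.7 mm ≈ 20.45 m.
Near limit Dn = s·(H − f)/(H + s − 2f) = 1450 × (20451.7 − 35) / (20451.7 + 1450 − 2 × 35) = 1450 × 20416.7 / 21831.7 ≈ 1356.0 mm ≈ 1.36 m.

1.36 m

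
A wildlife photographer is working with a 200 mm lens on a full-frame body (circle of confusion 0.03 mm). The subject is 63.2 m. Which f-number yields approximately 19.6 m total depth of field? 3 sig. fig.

Write h = H − f = f²/(N·c). The thin-lens limits are Dn = s·h/(h + (s−f)) and Df = s·h/(h − (s−f)), so DoF = Df − Dn = 2·s·(s−f)·h / (h² − (s−f)²).
That is a quadratic in h: DoF·h² − 2·s·(s−f)·h − DoF·(s−f)² = 0 ⇒ h = (s−f)·(s + √(s² + DoF²)) / DoF = 63000 × (63200 + √(63200² + 19600²)) / 19600 = 63000 × (63200 + 66169.5) / 19600 ≈ 415830 mm.
Then N = f²/(c·h) = 200² / (0.03 × 415830) = 40000 / 12475 ≈ 3.21.

f/3.21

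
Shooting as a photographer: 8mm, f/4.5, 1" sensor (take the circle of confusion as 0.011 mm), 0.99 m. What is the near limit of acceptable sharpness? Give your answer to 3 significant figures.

0.563 m

Hyperfocal distance H = f²/(N·c) + f = 8²/(4.5 × 0.011) + 8 = 64/0.0495 + 8 ≈ 1300.9 mm ≈ 1.301 m.
Near limit Dn = s·(H − f)/(H + s − 2f) = 990 × (1300.9 − 8) / (1300.9 + 990 − 2 × 8) = 990 × 1292.9 / 2274.9 ≈ 562.65 mm ≈ 0.563 m.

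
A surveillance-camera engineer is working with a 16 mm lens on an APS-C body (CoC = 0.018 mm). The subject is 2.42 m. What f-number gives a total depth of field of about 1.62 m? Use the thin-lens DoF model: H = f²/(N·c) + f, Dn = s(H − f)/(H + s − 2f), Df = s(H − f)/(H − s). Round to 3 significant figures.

Write h = H − f = f²/(N·c). The thin-lens limits are Dn = s·h/(h + (s−f)) and Df = s·h/(h − (s−f)), so DoF = Df − Dn = 2·s·(s−f)·h / (h² − (s−f)²).
That is a quadratic in h: DoF·h² − 2·s·(s−f)·h − DoF·(s−f)² = 0 ⇒ h = (s−f)·(s + √(s² + DoF²)) / DoF = 2404 × (2420 + √(2420² + 1620²)) / 1620 = 2404 × (2420 + 2912.18) / 1620 ≈ 7912.7 mm.
Then N = f²/(c·h) = 16² / (0.018 × 7912.7) = 256 / 142.43 ≈ 1.80.

f/1.80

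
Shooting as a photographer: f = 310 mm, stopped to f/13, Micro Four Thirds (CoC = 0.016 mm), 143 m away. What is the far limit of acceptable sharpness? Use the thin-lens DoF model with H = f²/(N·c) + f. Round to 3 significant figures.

207 m

Hyperfocal distance H = f²/(N·c) + f = 310²/(13 × 0.016) + 310 = 96100/0.208 + 310 ≈ 462329.2 mm ≈ 462.3 m.
Far limit Df = s·(H − f)/(H − s) = 143000 × (462329.2 − 310) / (462329.2 − 143000) = 143000 × 462019.2 / 319329.2 ≈ 206899 mm ≈ 207 m.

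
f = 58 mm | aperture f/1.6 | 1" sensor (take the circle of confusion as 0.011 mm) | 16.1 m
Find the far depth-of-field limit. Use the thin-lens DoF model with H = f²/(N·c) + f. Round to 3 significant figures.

17.6 m

Hyperfocal distance H = f²/(N·c) + f = 58²/(1.6 × 0.011) + 58 = 3364/0.0176 + 58 ≈ 191194.4 mm ≈ 191.2 m.
Far limit Df = s·(H − f)/(H − s) = 16100 × (191194.4 − 58) / (191194.4 − 16100) = 16100 × 191136.4 / 175094.4 ≈ 17575 mm ≈ 17.6 m.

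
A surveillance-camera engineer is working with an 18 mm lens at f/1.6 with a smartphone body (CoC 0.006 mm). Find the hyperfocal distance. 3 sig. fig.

33.8 m

Hyperfocal distance H = f²/(N·c) + f = 18²/(1.6 × 0.006) + 18 = 324/0.0096 + 18 ≈ 33768.0 mm ≈ 33.8 m.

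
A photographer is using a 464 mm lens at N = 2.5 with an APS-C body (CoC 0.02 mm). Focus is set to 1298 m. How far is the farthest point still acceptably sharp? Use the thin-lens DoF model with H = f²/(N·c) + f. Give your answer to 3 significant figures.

Hyperfocal distance H = f²/(N·c) + f = 464²/(2.5 × 0.02) + 464 = 215296/0.05 + 464 ≈ 4306384.0 mm ≈ 4306 m.
Far limit Df = s·(H − f)/(H − s) = 1298000 × (4306384.0 − 464) / (4306384.0 − 1298000) = 1298000 × 4305920.0 / 3008384.0 ≈ 1857836 mm ≈ 1860 m.

1860 m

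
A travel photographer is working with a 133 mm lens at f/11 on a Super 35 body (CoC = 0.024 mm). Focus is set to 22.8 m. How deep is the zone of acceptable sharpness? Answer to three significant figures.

Hyperfocal distance H = f²/(N·c) + f = 133²/(11 × 0.024) + 133 = 17689/0.264 + 133 ≈ 67136.8 mm ≈ 67.14 m.
Near limit Dn = s·(H − f)/(H + s − 2f) = 22800 × (67136.8 − 133) / (67136.8 + 22800 − 2 × 133) = 22800 × 67003.8 / 89670.8 ≈ 17037 mm.
Far limit Df = s·(H − f)/(H − s) = 22800 × (67136.8 − 133) / (67136.8 − 22800) = 22800 × 67003.8 / 44336.8 ≈ 34456 mm.
Depth of field = Df − Dn = 34456 − 17037 ≈ 17419 mm ≈ 17.4 m.

17.4 m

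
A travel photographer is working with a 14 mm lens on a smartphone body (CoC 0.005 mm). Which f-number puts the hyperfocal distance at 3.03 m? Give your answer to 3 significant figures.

Rearrange H = f²/(N·c) + f for N: N = f² / ((H − f)·c).
N = 14² / ((3030 − 14) × 0.005) = 196 / 15.08 ≈ 13.

f/13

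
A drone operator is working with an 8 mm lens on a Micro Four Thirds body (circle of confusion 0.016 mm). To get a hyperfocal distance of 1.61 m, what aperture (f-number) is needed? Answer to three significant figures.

Rearrange H = f²/(N·c) + f for N: N = f² / ((H − f)·c).
N = 8² / ((1610 − 8) × 0.016) = 64 / 25.63 ≈ 2.50.

f/2.50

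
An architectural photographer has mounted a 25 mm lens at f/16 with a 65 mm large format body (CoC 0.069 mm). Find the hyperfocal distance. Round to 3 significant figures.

0.591 m

Hyperfocal distance H = f²/(N·c) + f = 25²/(16 × 0.069) + 25 = 625/1.104 + 25 ≈ 591.1 mm ≈ 0.591 m.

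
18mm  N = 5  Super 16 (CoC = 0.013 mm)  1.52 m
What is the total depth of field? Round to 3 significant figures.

1.01 m

Hyperfocal distance H = f²/(N·c) + f = 18²/(5 × 0.013) + 18 = 324/0.065 + 18 ≈ 5002.6 mm ≈ 5.003 m.
Near limit Dn = s·(H − f)/(H + s − 2f) = 1520 × (5002.6 − 18) / (5002.6 + 1520 − 2 × 18) = 1520 × 4984.6 / 6486.6 ≈ 1168.0 mm.
Far limit Df = s·(H − f)/(H − s) = 1520 × (5002.6 − 18) / (5002.6 − 1520) = 1520 × 4984.6 / 3482.6 ≈ 2175.6 mm.
Depth of field = Df − Dn = 2175.6 − 1168.0 ≈ 1007.6 mm ≈ 1.01 m.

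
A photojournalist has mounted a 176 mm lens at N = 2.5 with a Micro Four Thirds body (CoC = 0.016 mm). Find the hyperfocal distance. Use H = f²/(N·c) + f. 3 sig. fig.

Hyperfocal distance H = f²/(N·c) + f = 176²/(2.5 × 0.016) + 176 = 30976/0.04 + 176 ≈ 774576.0 mm ≈ 775 m.

775 m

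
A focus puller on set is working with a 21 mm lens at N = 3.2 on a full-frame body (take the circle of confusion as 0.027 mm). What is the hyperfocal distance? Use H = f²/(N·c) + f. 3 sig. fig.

Hyperfocal distance H = f²/(N·c) + f = 21²/(3.2 × 0.027) + 21 = 441/0.0864 + 21 ≈ 5125.2 mm ≈ 5.13 m.

5.13 m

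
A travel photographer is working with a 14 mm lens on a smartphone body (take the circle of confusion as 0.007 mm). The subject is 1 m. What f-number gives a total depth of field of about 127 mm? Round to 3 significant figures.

Write h = H − f = f²/(N·c). The thin-lens limits are Dn = s·h/(h + (s−f)) and Df = s·h/(h − (s−f)), so DoF = Df − Dn = 2·s·(s−f)·h / (h² − (s−f)²).
That is a quadratic in h: DoF·h² − 2·s·(s−f)·h − DoF·(s−f)² = 0 ⇒ h = (s−f)·(s + √(s² + DoF²)) / DoF = 986 × (1000 + √(1000² + 127²)) / 127 = 986 × (1000 + 1008.03) / 127 ≈ 15590 mm.
Then N = f²/(c·h) = 14² / (0.007 × 15590) = 196 / 109.13 ≈ 1.80.

f/1.80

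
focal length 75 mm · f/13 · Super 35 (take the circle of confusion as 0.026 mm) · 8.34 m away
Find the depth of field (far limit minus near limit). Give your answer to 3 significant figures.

Hyperfocal distance H = f²/(N·c) + f = 75²/(13 × 0.026) + 75 = 5625/0.338 + 75 ≈ 16717.0 mm ≈ 16.72 m.
Near limit Dn = s·(H − f)/(H + s − 2f) = 8340 × (16717.0 − 75) / (16717.0 + 8340 − 2 × 75) = 8340 × 16642.0 / 24907.0 ≈ 5573 mm.
Far limit Df = s·(H − f)/(H − s) = 8340 × (16717.0 − 75) / (16717.0 − 8340) = 8340 × 16642.0 / 8377.0 ≈ 16568 mm.
Depth of field = Df − Dn = 16568 − 5573 ≈ 10995 mm ≈ 11.0 m.

11.0 m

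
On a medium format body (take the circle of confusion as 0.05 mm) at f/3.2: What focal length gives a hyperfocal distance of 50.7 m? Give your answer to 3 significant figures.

From H = f²/(N·c) + f, with f ≪ H: f ≈ √(H·N·c) = √(50700 × 3.2 × 0.05) = √8112.0 ≈ 90.07 mm.
Exact: f² + N·c·f − N·c·H = 0 ⇒ f = (−N·c + √((N·c)² + 4·N·c·H))/2 = (−0.16 + √32448)/2 ≈ 89.987 mm ≈ 90.0 mm.

90.0 mm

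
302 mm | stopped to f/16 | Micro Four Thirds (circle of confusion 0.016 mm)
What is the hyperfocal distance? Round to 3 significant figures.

Hyperfocal distance H = f²/(N·c) + f = 302²/(16 × 0.016) + 302 = 91204/0.256 + 302 ≈ 356567.6 mm ≈ 357 m.

357 m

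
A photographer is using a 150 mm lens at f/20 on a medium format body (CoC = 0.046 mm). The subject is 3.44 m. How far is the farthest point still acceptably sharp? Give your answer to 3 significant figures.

3.97 m

Hyperfocal distance H = f²/(N·c) + f = 150²/(20 × 0.046) + 150 = 22500/0.92 + 150 ≈ 24606.5 mm ≈ 24.61 m.
Far limit Df = s·(H − f)/(H − s) = 3440 × (24606.5 − 150) / (24606.5 − 3440) = 3440 × 24456.5 / 21166.5 ≈ 3974.7 mm ≈ 3.97 m.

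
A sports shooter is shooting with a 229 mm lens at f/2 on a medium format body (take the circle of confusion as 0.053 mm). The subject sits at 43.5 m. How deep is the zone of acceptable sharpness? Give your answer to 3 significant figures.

7.67 m

Hyperfocal distance H = f²/(N·c) + f = 229²/(2 × 0.053) + 229 = 52441/0.106 + 229 ≈ 494955.4 mm ≈ 495.0 m.
Near limit Dn = s·(H − f)/(H + s − 2f) = 43500 × (494955.4 − 229) / (494955.4 + 43500 − 2 × 229) = 43500 × 494726.4 / 537997.4 ≈ 40001.3 mm.
Far limit Df = s·(H − f)/(H − s) = 43500 × (494955.4 − 229) / (494955.4 − 43500) = 43500 × 494726.4 / 451455.4 ≈ 47669.4 mm.
Depth of field = Df − Dn = 47669.4 − 40001.3 ≈ 7668.1 mm ≈ 7.67 m.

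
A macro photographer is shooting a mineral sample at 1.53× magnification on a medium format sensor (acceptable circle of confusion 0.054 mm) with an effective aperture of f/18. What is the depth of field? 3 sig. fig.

0.830 mm

At magnification m, DoF ≈ 2·N_eff·c/m² = 2 × 18 × 0.054 / 1.53² = 1.944 / 2.341 ≈ 0.83 mm.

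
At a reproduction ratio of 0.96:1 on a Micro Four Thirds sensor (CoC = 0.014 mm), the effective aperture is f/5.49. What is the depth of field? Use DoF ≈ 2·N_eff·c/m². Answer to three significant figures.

At magnification m, DoF ≈ 2·N_eff·c/m² = 2 × 5.49 × 0.014 / 0.96² = 0.1537 / 0.9216 ≈ 0.167 mm.

0.167 mm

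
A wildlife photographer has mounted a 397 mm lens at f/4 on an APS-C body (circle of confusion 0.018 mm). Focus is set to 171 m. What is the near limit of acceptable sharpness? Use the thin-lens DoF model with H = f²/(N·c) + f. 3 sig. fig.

159 m

Hyperfocal distance H = f²/(N·c) + f = 397²/(4 × 0.018) + 397 = 157609/0.072 + 397 ≈ 2189410.9 mm ≈ 2189 m.
Near limit Dn = s·(H − f)/(H + s − 2f) = 171000 × (2189410.9 − 397) / (2189410.9 + 171000 − 2 × 397) = 171000 × 2189013.9 / 2359616.9 ≈ 158637 mm ≈ 159 m.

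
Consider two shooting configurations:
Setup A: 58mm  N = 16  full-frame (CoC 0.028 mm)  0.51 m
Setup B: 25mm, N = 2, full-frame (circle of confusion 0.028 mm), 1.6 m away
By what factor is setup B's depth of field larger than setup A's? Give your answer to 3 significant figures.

Setup A: H = 58²/(16×0.028) + 58 ≈ 7566.9 mm; DoF = Df − Dn = 542.666 − 481.044 ≈ 61.622 mm.
Setup B: H = 25²/(2×0.028) + 25 ≈ 11185.7 mm; DoF = Df − Dn = 1862.89 − 1402.13 ≈ 460.76 mm.
Ratio = 460.76 / 61.622 ≈ 7.48.

7.48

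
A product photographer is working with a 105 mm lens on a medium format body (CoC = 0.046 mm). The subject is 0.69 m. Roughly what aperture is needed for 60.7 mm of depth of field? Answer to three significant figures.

Write h = H − f = f²/(N·c). The thin-lens limits are Dn = s·h/(h + (s−f)) and Df = s·h/(h − (s−f)), so DoF = Df − Dn = 2·s·(s−f)·h / (h² − (s−f)²).
That is a quadratic in h: DoF·h² − 2·s·(s−f)·h − DoF·(s−f)² = 0 ⇒ h = (s−f)·(s + √(s² + DoF²)) / DoF = 585 × (690 + √(690² + 60.7²)) / 60.7 = 585 × (690 + 692.665) / 60.7 ≈ 13326 mm.
Then N = f²/(c·h) = 105² / (0.046 × 13326) = 11025 / 612.97 ≈ 18.

f/18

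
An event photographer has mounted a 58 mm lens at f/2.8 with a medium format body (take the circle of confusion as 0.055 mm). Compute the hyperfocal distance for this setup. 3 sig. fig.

21.9 m

Hyperfocal distance H = f²/(N·c) + f = 58²/(2.8 × 0.055) + 58 = 3364/0.154 + 58 ≈ 21902.2 mm ≈ 21.9 m.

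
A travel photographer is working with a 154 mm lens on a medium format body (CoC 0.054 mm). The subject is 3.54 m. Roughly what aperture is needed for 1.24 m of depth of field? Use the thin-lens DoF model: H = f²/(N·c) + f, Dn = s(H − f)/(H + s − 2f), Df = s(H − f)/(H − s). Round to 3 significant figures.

f/22.1

Write h = H − f = f²/(N·c). The thin-lens limits are Dn = s·h/(h + (s−f)) and Df = s·h/(h − (s−f)), so DoF = Df − Dn = 2·s·(s−f)·h / (h² − (s−f)²).
That is a quadratic in h: DoF·h² − 2·s·(s−f)·h − DoF·(s−f)² = 0 ⇒ h = (s−f)·(s + √(s² + DoF²)) / DoF = 3386 × (3540 + √(3540² + 1240²)) / 1240 = 3386 × (3540 + 3750.89) / 1240 ≈ 19909 mm.
Then N = f²/(c·h) = 154² / (0.054 × 19909) = 23716 / 1075.1 ≈ 22.1.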